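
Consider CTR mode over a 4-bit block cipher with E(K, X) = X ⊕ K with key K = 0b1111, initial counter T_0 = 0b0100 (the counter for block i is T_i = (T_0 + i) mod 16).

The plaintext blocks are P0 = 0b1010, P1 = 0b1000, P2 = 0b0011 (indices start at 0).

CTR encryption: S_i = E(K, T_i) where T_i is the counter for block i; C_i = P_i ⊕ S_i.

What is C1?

C1 = 0b0010

C0: T = 0b0100, S = E(K, T) = 0b1011; 0b1010 ⊕ 0b1011 = 0b0001.
C1: T = 0b0101, S = E(K, T) = 0b1010; 0b1000 ⊕ 0b1010 = 0b0010.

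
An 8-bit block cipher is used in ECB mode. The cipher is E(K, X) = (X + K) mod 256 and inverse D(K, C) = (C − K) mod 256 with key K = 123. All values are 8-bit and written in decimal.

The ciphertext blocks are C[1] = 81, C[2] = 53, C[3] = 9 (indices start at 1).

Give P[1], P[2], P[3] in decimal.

P[1] = 214, P[2] = 186, P[3] = 142

ECB decryption: P_i = D(K, C_i).
P[1]: D(K, 81) = 214.
P[2]: D(K, 53) = 186.
P[3]: D(K, 9) = 142.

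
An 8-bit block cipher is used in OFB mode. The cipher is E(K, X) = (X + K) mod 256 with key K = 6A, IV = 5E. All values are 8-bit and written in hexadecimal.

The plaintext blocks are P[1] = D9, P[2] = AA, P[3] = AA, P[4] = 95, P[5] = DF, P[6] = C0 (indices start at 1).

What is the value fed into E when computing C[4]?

9C

OFB encryption: S_i = E(K, S_{i−1}) with S_{0} = IV; C_i = P_i ⊕ S_i.
C[1]: S = E(K, 5E) = C8; D9 ⊕ C8 = 11.
C[2]: S = E(K, C8) = 32; AA ⊕ 32 = 98.
C[3]: S = E(K, 32) = 9C; AA ⊕ 9C = 36.
C[4]: S = E(K, 9C) = 06; 95 ⊕ 06 = 93.
So the input to E for block [4] is 9C.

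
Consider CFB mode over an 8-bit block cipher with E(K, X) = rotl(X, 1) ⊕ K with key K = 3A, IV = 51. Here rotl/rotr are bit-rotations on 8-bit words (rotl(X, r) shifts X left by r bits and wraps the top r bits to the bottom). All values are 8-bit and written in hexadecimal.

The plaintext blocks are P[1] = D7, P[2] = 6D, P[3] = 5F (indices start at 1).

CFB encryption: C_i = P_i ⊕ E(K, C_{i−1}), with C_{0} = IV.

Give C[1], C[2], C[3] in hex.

C[1]: E(K, 51) = 98; D7 ⊕ 98 = 4F.
C[2]: E(K, 4F) = A4; 6D ⊕ A4 = C9.
C[3]: E(K, C9) = A9; 5F ⊕ A9 = F6.

C[1] = 4F, C[2] = C9, C[3] = F6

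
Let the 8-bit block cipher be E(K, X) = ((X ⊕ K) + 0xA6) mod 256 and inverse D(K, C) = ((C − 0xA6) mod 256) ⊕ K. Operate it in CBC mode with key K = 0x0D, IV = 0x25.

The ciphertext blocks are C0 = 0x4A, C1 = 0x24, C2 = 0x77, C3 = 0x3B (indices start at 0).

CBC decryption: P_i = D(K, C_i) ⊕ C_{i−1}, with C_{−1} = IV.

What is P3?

P3: D(K, 0x3B) = 0x98; 0x98 ⊕ 0x77 = 0xEF.

P3 = 0xEF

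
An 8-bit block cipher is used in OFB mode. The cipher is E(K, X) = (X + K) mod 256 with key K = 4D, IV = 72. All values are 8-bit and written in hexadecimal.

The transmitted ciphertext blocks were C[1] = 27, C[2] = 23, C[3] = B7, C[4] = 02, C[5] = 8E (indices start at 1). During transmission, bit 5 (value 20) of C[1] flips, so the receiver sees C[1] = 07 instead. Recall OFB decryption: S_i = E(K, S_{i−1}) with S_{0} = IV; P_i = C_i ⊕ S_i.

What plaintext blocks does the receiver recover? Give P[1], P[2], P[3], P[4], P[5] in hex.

Only C[1] changed, to 07. In OFB, a change in C_i flips the same bit in P_i only; the keystream is unaffected. Decrypting the received ciphertext:
P[1]: S = E(K, 72) = BF; 07 ⊕ BF = B8.
P[2]: S = E(K, BF) = 0C; 23 ⊕ 0C = 2F.
P[3]: S = E(K, 0C) = 59; B7 ⊕ 59 = EE.
P[4]: S = E(K, 59) = A6; 02 ⊕ A6 = A4.
P[5]: S = E(K, A6) = F3; 8E ⊕ F3 = 7D.
Blocks that differ from the original plaintext: P[1].

P[1] = B8, P[2] = 2F, P[3] = EE, P[4] = A4, P[5] = 7D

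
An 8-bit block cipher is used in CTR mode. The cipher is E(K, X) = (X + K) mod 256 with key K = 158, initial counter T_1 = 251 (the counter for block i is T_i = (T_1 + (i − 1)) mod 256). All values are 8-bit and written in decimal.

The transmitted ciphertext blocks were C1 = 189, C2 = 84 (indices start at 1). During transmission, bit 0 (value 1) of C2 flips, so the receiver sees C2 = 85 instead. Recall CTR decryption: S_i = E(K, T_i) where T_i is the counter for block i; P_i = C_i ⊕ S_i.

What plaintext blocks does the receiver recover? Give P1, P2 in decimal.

Only C2 changed, to 85. In CTR, a change in C_i flips the same bit in P_i only; the keystream is unaffected. Decrypting the received ciphertext:
P1: T = 251, S = E(K, T) = 153; 189 ⊕ 153 = 36.
P2: T = 252, S = E(K, T) = 154; 85 ⊕ 154 = 207.
Blocks that differ from the original plaintext: P2.

P1 = 36, P2 = 207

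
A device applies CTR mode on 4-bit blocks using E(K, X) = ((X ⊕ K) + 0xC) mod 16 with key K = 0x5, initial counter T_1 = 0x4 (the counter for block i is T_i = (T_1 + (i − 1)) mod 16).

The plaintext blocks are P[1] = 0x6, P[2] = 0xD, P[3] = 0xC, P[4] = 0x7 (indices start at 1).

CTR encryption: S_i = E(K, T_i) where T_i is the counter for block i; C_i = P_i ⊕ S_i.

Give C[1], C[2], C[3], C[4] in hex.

C[1]: T = 0x4, S = E(K, T) = 0xD; 0x6 ⊕ 0xD = 0xB.
C[2]: T = 0x5, S = E(K, T) = 0xC; 0xD ⊕ 0xC = 0x1.
C[3]: T = 0x6, S = E(K, T) = 0xF; 0xC ⊕ 0xF = 0x3.
C[4]: T = 0x7, S = E(K, T) = 0xE; 0x7 ⊕ 0xE = 0x9.

C[1] = 0xB, C[2] = 0x1, C[3] = 0x3, C[4] = 0x9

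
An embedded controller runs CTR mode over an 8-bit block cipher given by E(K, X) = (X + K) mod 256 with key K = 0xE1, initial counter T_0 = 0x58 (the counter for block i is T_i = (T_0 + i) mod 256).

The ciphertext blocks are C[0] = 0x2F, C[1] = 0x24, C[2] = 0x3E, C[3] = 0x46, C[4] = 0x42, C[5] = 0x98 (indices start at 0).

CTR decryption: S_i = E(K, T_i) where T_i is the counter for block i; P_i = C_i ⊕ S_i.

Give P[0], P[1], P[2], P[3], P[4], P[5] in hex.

P[0]: T = 0x58, S = E(K, T) = 0x39; 0x2F ⊕ 0x39 = 0x16.
P[1]: T = 0x59, S = E(K, T) = 0x3A; 0x24 ⊕ 0x3A = 0x1E.
P[2]: T = 0x5A, S = E(K, T) = 0x3B; 0x3E ⊕ 0x3B = 0x05.
P[3]: T = 0x5B, S = E(K, T) = 0x3C; 0x46 ⊕ 0x3C = 0x7A.
P[4]: T = 0x5C, S = E(K, T) = 0x3D; 0x42 ⊕ 0x3D = 0x7F.
P[5]: T = 0x5D, S = E(K, T) = 0x3E; 0x98 ⊕ 0x3E = 0xA6.

P[0] = 0x16, P[1] = 0x1E, P[2] = 0x05, P[3] = 0x7A, P[4] = 0x7F, P[5] = 0xA6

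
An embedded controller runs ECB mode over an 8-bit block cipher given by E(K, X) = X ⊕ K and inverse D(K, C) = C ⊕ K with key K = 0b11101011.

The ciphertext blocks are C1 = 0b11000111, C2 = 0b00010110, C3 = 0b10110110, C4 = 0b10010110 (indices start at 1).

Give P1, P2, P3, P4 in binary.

P1 = 0b00101100, P2 = 0b11111101, P3 = 0b01011101, P4 = 0b01111101

ECB decryption: P_i = D(K, C_i).
P1: D(K, 0b11000111) = 0b00101100.
P2: D(K, 0b00010110) = 0b11111101.
P3: D(K, 0b10110110) = 0b01011101.
P4: D(K, 0b10010110) = 0b01111101.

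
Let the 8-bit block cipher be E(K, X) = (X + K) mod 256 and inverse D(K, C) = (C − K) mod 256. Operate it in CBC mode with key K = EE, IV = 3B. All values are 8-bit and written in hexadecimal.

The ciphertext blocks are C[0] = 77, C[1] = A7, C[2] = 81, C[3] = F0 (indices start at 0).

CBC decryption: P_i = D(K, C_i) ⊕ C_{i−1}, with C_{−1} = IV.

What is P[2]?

P[2]: D(K, 81) = 93; 93 ⊕ A7 = 34.

P[2] = 34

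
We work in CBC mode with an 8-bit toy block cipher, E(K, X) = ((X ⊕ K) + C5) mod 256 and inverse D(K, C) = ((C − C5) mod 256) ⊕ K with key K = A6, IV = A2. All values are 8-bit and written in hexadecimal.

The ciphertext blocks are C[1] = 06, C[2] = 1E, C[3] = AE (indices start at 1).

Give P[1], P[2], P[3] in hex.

CBC decryption: P_i = D(K, C_i) ⊕ C_{i−1}, with C_{0} = IV.
P[1]: D(K, 06) = E7; E7 ⊕ A2 = 45.
P[2]: D(K, 1E) = FF; FF ⊕ 06 = F9.
P[3]: D(K, AE) = 4F; 4F ⊕ 1E = 51.

P[1] = 45, P[2] = F9, P[3] = 51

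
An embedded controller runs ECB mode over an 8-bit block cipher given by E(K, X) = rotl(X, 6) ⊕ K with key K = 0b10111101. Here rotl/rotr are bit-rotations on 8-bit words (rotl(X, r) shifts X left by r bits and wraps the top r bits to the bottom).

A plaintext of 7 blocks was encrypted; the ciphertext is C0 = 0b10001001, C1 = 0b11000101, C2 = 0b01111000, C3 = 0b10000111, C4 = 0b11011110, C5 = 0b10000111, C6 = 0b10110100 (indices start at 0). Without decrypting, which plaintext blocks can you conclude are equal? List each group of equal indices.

P3 = P5

ECB encrypts each block independently with the same key, so equal ciphertext blocks imply equal plaintext blocks.
C3 = C5 = 0b10000111, so P3 = P5.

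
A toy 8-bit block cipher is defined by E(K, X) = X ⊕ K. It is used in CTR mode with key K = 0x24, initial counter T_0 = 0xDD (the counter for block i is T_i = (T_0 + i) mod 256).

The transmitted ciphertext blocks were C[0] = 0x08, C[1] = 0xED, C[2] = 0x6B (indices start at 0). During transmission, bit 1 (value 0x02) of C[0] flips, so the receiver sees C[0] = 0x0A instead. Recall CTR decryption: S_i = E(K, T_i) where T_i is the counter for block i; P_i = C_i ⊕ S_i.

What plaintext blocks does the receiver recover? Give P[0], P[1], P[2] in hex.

Only C[0] changed, to 0x0A. In CTR, a change in C_i flips the same bit in P_i only; the keystream is unaffected. Decrypting the received ciphertext:
P[0]: T = 0xDD, S = E(K, T) = 0xF9; 0x0A ⊕ 0xF9 = 0xF3.
P[1]: T = 0xDE, S = E(K, T) = 0xFA; 0xED ⊕ 0xFA = 0x17.
P[2]: T = 0xDF, S = E(K, T) = 0xFB; 0x6B ⊕ 0xFB = 0x90.
Blocks that differ from the original plaintext: P[0].

P[0] = 0xF3, P[1] = 0x17, P[2] = 0x90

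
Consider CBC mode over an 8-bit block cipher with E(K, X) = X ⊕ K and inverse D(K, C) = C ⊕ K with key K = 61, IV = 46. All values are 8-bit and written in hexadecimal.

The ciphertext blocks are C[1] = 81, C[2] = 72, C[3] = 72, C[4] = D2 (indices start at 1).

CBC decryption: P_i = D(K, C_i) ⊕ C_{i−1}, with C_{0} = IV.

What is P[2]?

P[2]: D(K, 72) = 13; 13 ⊕ 81 = 92.

P[2] = 92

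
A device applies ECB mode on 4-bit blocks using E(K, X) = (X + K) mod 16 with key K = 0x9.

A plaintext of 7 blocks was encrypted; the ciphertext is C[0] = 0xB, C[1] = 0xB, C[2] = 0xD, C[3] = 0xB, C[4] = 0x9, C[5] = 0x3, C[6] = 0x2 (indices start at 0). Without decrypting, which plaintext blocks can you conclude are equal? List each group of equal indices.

P[0] = P[1] = P[3]

ECB encrypts each block independently with the same key, so equal ciphertext blocks imply equal plaintext blocks.
C[0] = C[1] = C[3] = 0xB, so P[0] = P[1] = P[3].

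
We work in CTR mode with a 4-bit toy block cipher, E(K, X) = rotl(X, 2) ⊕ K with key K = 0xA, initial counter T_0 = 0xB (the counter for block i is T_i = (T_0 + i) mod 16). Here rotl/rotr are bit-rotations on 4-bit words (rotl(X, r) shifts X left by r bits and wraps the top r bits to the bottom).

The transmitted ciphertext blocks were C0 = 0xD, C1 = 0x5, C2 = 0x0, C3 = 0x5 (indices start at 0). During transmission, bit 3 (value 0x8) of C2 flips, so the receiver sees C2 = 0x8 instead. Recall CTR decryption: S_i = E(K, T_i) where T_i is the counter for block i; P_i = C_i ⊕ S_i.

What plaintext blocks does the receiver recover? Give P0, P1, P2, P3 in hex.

P0 = 0x9, P1 = 0xC, P2 = 0x5, P3 = 0x4

Only C2 changed, to 0x8. In CTR, a change in C_i flips the same bit in P_i only; the keystream is unaffected. Decrypting the received ciphertext:
P0: T = 0xB, S = E(K, T) = 0x4; 0xD ⊕ 0x4 = 0x9.
P1: T = 0xC, S = E(K, T) = 0x9; 0x5 ⊕ 0x9 = 0xC.
P2: T = 0xD, S = E(K, T) = 0xD; 0x8 ⊕ 0xD = 0x5.
P3: T = 0xE, S = E(K, T) = 0x1; 0x5 ⊕ 0x1 = 0x4.
Blocks that differ from the original plaintext: P2.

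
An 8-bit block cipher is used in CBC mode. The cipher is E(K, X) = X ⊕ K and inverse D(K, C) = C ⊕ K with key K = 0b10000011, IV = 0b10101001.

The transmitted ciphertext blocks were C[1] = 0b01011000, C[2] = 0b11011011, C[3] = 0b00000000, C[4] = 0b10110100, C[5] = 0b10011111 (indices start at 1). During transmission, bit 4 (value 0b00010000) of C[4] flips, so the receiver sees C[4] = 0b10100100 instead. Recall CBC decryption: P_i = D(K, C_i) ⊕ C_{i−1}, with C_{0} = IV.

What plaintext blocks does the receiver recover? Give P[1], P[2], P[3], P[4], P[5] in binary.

P[1] = 0b01110010, P[2] = 0b00000000, P[3] = 0b01011000, P[4] = 0b00100111, P[5] = 0b10111000

Only C[4] changed, to 0b10100100. In CBC, a change in C_i garbles P_i and flips the same bit in P_{i+1}. Decrypting the received ciphertext:
P[1]: D(K, 0b01011000) = 0b11011011; 0b11011011 ⊕ 0b10101001 = 0b01110010.
P[2]: D(K, 0b11011011) = 0b01011000; 0b01011000 ⊕ 0b01011000 = 0b00000000.
P[3]: D(K, 0b00000000) = 0b10000011; 0b10000011 ⊕ 0b11011011 = 0b01011000.
P[4]: D(K, 0b10100100) = 0b00100111; 0b00100111 ⊕ 0b00000000 = 0b00100111.
P[5]: D(K, 0b10011111) = 0b00011100; 0b00011100 ⊕ 0b10100100 = 0b10111000.
Blocks that differ from the original plaintext: P[4], P[5].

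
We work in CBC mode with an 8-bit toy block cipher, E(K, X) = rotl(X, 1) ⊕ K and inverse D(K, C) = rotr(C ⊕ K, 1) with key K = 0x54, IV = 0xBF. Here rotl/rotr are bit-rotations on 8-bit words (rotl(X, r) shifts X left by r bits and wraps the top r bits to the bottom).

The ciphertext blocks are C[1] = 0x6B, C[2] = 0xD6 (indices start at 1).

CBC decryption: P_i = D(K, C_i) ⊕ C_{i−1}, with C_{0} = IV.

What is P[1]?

P[1] = 0x20

P[1]: D(K, 0x6B) = 0x9F; 0x9F ⊕ 0xBF = 0x20.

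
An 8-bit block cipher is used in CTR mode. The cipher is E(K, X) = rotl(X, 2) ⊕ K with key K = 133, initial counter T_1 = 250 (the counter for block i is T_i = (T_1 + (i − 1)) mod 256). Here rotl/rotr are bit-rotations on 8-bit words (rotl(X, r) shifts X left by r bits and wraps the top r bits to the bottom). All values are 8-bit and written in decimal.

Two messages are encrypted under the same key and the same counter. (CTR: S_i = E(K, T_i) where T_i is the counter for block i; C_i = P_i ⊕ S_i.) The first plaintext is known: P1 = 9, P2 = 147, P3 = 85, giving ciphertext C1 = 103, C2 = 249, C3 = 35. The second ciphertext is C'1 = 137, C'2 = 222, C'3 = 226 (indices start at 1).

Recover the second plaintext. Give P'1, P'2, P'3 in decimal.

In CTR with a reused counter, both messages share the same keystream S_i, so C_i ⊕ C'_i = P_i ⊕ P'_i and thus P'_i = P_i ⊕ C_i ⊕ C'_i.
P'1: 9 ⊕ 103 ⊕ 137 = 231.
P'2: 147 ⊕ 249 ⊕ 222 = 180.
P'3: 85 ⊕ 35 ⊕ 226 = 148.

P'1 = 231, P'2 = 180, P'3 = 148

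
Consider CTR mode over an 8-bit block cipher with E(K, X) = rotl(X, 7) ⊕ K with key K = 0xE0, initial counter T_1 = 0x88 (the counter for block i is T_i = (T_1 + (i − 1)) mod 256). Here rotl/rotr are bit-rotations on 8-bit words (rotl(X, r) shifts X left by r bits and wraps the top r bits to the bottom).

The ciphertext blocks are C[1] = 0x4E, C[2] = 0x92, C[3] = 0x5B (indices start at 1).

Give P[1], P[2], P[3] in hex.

P[1] = 0xEA, P[2] = 0xB6, P[3] = 0xFE

CTR decryption: S_i = E(K, T_i) where T_i is the counter for block i; P_i = C_i ⊕ S_i.
P[1]: T = 0x88, S = E(K, T) = 0xA4; 0x4E ⊕ 0xA4 = 0xEA.
P[2]: T = 0x89, S = E(K, T) = 0x24; 0x92 ⊕ 0x24 = 0xB6.
P[3]: T = 0x8A, S = E(K, T) = 0xA5; 0x5B ⊕ 0xA5 = 0xFE.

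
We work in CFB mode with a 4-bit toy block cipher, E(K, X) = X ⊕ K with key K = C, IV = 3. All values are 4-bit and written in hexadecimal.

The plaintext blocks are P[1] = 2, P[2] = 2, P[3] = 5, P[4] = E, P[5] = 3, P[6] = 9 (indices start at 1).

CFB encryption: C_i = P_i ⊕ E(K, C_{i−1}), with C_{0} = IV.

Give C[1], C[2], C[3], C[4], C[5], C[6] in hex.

C[1] = D, C[2] = 3, C[3] = A, C[4] = 8, C[5] = 7, C[6] = 2

C[1]: E(K, 3) = F; 2 ⊕ F = D.
C[2]: E(K, D) = 1; 2 ⊕ 1 = 3.
C[3]: E(K, 3) = F; 5 ⊕ F = A.
C[4]: E(K, A) = 6; E ⊕ 6 = 8.
C[5]: E(K, 8) = 4; 3 ⊕ 4 = 7.
C[6]: E(K, 7) = B; 9 ⊕ B = 2.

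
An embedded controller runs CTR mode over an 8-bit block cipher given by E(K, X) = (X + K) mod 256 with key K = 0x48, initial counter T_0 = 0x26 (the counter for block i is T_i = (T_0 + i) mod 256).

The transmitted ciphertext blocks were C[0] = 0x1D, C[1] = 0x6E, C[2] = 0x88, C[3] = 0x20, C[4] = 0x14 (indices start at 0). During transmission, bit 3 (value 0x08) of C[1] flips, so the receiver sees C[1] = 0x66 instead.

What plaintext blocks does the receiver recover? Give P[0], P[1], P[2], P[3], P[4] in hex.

CTR decryption: S_i = E(K, T_i) where T_i is the counter for block i; P_i = C_i ⊕ S_i.
Only C[1] changed, to 0x66. In CTR, a change in C_i flips the same bit in P_i only; the keystream is unaffected. Decrypting the received ciphertext:
P[0]: T = 0x26, S = E(K, T) = 0x6E; 0x1D ⊕ 0x6E = 0x73.
P[1]: T = 0x27, S = E(K, T) = 0x6F; 0x66 ⊕ 0x6F = 0x09.
P[2]: T = 0x28, S = E(K, T) = 0x70; 0x88 ⊕ 0x70 = 0xF8.
P[3]: T = 0x29, S = E(K, T) = 0x71; 0x20 ⊕ 0x71 = 0x51.
P[4]: T = 0x2A, S = E(K, T) = 0x72; 0x14 ⊕ 0x72 = 0x66.
Blocks that differ from the original plaintext: P[1].

P[0] = 0x73, P[1] = 0x09, P[2] = 0xF8, P[3] = 0x51, P[4] = 0x66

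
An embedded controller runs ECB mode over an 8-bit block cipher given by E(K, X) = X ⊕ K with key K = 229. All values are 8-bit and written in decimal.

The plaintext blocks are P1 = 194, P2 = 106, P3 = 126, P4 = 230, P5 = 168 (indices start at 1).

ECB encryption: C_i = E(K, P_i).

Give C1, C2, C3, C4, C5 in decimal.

C1: E(K, 194) = 39.
C2: E(K, 106) = 143.
C3: E(K, 126) = 155.
C4: E(K, 230) = 3.
C5: E(K, 168) = 77.

C1 = 39, C2 = 143, C3 = 155, C4 = 3, C5 = 77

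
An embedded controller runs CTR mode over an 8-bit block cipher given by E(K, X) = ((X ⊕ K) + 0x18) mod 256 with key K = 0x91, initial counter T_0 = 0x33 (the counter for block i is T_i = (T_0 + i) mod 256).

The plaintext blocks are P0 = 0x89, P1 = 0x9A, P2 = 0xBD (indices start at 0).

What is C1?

CTR encryption: S_i = E(K, T_i) where T_i is the counter for block i; C_i = P_i ⊕ S_i.
C0: T = 0x33, S = E(K, T) = 0xBA; 0x89 ⊕ 0xBA = 0x33.
C1: T = 0x34, S = E(K, T) = 0xBD; 0x9A ⊕ 0xBD = 0x27.

C1 = 0x27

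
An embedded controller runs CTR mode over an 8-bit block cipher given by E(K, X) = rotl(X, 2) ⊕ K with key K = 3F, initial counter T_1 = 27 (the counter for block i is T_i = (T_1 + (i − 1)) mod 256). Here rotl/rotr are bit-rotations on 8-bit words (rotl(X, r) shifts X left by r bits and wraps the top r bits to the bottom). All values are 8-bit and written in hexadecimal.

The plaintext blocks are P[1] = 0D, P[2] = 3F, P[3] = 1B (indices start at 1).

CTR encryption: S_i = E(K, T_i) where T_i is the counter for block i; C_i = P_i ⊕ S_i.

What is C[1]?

C[1] = AE

C[1]: T = 27, S = E(K, T) = A3; 0D ⊕ A3 = AE.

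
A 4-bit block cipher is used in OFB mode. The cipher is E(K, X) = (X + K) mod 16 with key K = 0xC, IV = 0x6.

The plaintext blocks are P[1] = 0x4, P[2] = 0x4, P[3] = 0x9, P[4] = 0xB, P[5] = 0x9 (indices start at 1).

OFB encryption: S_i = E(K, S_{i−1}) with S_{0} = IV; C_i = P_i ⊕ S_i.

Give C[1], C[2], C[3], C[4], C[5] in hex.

C[1]: S = E(K, 0x6) = 0x2; 0x4 ⊕ 0x2 = 0x6.
C[2]: S = E(K, 0x2) = 0xE; 0x4 ⊕ 0xE = 0xA.
C[3]: S = E(K, 0xE) = 0xA; 0x9 ⊕ 0xA = 0x3.
C[4]: S = E(K, 0xA) = 0x6; 0xB ⊕ 0x6 = 0xD.
C[5]: S = E(K, 0x6) = 0x2; 0x9 ⊕ 0x2 = 0xB.

C[1] = 0x6, C[2] = 0xA, C[3] = 0x3, C[4] = 0xD, C[5] = 0xB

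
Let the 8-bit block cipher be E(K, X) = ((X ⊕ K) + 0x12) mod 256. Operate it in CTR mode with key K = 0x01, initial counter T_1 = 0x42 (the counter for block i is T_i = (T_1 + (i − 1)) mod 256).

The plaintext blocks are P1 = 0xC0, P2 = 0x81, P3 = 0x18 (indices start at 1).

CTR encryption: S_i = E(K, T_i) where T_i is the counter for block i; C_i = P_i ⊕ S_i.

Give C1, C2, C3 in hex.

C1: T = 0x42, S = E(K, T) = 0x55; 0xC0 ⊕ 0x55 = 0x95.
C2: T = 0x43, S = E(K, T) = 0x54; 0x81 ⊕ 0x54 = 0xD5.
C3: T = 0x44, S = E(K, T) = 0x57; 0x18 ⊕ 0x57 = 0x4F.

C1 = 0x95, C2 = 0xD5, C3 = 0x4F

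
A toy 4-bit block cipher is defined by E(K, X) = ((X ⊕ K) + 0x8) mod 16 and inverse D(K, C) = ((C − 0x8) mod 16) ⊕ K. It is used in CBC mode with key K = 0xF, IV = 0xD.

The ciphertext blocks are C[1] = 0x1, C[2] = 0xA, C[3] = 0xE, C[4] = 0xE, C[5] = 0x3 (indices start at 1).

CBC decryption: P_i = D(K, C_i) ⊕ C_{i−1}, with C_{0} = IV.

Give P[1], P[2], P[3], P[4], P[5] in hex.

P[1] = 0xB, P[2] = 0xC, P[3] = 0x3, P[4] = 0x7, P[5] = 0xA

P[1]: D(K, 0x1) = 0x6; 0x6 ⊕ 0xD = 0xB.
P[2]: D(K, 0xA) = 0xD; 0xD ⊕ 0x1 = 0xC.
P[3]: D(K, 0xE) = 0x9; 0x9 ⊕ 0xA = 0x3.
P[4]: D(K, 0xE) = 0x9; 0x9 ⊕ 0xE = 0x7.
P[5]: D(K, 0x3) = 0x4; 0x4 ⊕ 0xE = 0xA.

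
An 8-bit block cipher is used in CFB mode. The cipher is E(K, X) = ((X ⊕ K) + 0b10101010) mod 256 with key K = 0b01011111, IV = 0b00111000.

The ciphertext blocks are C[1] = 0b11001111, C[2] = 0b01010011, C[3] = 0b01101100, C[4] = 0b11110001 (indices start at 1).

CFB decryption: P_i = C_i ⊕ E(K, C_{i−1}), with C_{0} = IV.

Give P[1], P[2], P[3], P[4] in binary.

P[1]: E(K, 0b00111000) = 0b00010001; 0b11001111 ⊕ 0b00010001 = 0b11011110.
P[2]: E(K, 0b11001111) = 0b00111010; 0b01010011 ⊕ 0b00111010 = 0b01101001.
P[3]: E(K, 0b01010011) = 0b10110110; 0b01101100 ⊕ 0b10110110 = 0b11011010.
P[4]: E(K, 0b01101100) = 0b11011101; 0b11110001 ⊕ 0b11011101 = 0b00101100.

P[1] = 0b11011110, P[2] = 0b01101001, P[3] = 0b11011010, P[4] = 0b00101100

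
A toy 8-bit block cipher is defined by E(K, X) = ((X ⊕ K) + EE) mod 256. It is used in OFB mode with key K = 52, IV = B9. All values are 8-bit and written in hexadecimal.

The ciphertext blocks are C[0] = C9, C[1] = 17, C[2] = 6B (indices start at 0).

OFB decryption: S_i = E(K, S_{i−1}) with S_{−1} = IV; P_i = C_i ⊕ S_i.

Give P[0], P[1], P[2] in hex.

P[0]: S = E(K, B9) = D9; C9 ⊕ D9 = 10.
P[1]: S = E(K, D9) = 79; 17 ⊕ 79 = 6E.
P[2]: S = E(K, 79) = 19; 6B ⊕ 19 = 72.

P[0] = 10, P[1] = 6E, P[2] = 72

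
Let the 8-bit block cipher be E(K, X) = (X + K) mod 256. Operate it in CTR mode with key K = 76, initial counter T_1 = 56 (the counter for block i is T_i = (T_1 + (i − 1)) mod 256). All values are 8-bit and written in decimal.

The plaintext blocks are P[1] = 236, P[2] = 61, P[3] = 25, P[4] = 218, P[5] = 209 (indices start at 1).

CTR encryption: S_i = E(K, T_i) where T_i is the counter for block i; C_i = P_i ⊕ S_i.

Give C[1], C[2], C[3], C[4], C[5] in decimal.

C[1]: T = 56, S = E(K, T) = 132; 236 ⊕ 132 = 104.
C[2]: T = 57, S = E(K, T) = 133; 61 ⊕ 133 = 184.
C[3]: T = 58, S = E(K, T) = 134; 25 ⊕ 134 = 159.
C[4]: T = 59, S = E(K, T) = 135; 218 ⊕ 135 = 93.
C[5]: T = 60, S = E(K, T) = 136; 209 ⊕ 136 = 89.

C[1] = 104, C[2] = 184, C[3] = 159, C[4] = 93, C[5] = 89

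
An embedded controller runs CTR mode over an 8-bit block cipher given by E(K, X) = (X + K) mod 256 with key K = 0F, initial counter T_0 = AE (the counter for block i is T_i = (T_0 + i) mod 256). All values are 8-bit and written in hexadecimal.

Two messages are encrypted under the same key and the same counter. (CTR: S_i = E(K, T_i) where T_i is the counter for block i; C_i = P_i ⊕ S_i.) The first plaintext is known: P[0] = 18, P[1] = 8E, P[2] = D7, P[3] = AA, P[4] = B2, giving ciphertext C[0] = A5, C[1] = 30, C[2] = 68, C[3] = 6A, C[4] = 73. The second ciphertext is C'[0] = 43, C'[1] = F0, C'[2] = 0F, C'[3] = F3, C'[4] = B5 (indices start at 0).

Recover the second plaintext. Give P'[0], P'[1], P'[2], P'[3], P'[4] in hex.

In CTR with a reused counter, both messages share the same keystream S_i, so C_i ⊕ C'_i = P_i ⊕ P'_i and thus P'_i = P_i ⊕ C_i ⊕ C'_i.
P'[0]: 18 ⊕ A5 ⊕ 43 = FE.
P'[1]: 8E ⊕ 30 ⊕ F0 = 4E.
P'[2]: D7 ⊕ 68 ⊕ 0F = B0.
P'[3]: AA ⊕ 6A ⊕ F3 = 33.
P'[4]: B2 ⊕ 73 ⊕ B5 = 74.

P'[0] = FE, P'[1] = 4E, P'[2] = B0, P'[3] = 33, P'[4] = 74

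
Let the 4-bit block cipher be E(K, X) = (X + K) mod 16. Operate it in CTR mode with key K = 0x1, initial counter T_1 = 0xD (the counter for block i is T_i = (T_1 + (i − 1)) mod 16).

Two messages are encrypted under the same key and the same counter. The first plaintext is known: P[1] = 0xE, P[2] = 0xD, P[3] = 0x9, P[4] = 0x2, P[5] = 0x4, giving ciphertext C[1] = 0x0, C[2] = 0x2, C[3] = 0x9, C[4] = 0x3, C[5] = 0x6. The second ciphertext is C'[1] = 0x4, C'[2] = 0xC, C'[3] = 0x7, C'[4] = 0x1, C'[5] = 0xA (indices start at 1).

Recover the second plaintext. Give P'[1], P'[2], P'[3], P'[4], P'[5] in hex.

In CTR with a reused counter, both messages share the same keystream S_i, so C_i ⊕ C'_i = P_i ⊕ P'_i and thus P'_i = P_i ⊕ C_i ⊕ C'_i.
P'[1]: 0xE ⊕ 0x0 ⊕ 0x4 = 0xA.
P'[2]: 0xD ⊕ 0x2 ⊕ 0xC = 0x3.
P'[3]: 0x9 ⊕ 0x9 ⊕ 0x7 = 0x7.
P'[4]: 0x2 ⊕ 0x3 ⊕ 0x1 = 0x0.
P'[5]: 0x4 ⊕ 0x6 ⊕ 0xA = 0x8.

P'[1] = 0xA, P'[2] = 0x3, P'[3] = 0x7, P'[4] = 0x0, P'[5] = 0x8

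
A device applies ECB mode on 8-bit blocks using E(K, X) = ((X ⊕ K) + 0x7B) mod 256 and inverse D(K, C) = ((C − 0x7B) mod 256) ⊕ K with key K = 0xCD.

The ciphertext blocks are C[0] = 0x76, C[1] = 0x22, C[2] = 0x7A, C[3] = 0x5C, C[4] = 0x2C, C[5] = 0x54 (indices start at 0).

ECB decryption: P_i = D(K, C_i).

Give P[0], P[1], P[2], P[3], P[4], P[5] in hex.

P[0]: D(K, 0x76) = 0x36.
P[1]: D(K, 0x22) = 0x6A.
P[2]: D(K, 0x7A) = 0x32.
P[3]: D(K, 0x5C) = 0x2C.
P[4]: D(K, 0x2C) = 0x7C.
P[5]: D(K, 0x54) = 0x14.

P[0] = 0x36, P[1] = 0x6A, P[2] = 0x32, P[3] = 0x2C, P[4] = 0x7C, P[5] = 0x14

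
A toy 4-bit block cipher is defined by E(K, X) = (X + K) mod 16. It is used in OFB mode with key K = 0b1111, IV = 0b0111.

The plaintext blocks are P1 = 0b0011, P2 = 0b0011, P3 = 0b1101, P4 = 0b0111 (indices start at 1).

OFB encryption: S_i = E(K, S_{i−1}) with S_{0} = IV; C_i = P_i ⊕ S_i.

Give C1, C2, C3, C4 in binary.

C1: S = E(K, 0b0111) = 0b0110; 0b0011 ⊕ 0b0110 = 0b0101.
C2: S = E(K, 0b0110) = 0b0101; 0b0011 ⊕ 0b0101 = 0b0110.
C3: S = E(K, 0b0101) = 0b0100; 0b1101 ⊕ 0b0100 = 0b1001.
C4: S = E(K, 0b0100) = 0b0011; 0b0111 ⊕ 0b0011 = 0b0100.

C1 = 0b0101, C2 = 0b0110, C3 = 0b1001, C4 = 0b0100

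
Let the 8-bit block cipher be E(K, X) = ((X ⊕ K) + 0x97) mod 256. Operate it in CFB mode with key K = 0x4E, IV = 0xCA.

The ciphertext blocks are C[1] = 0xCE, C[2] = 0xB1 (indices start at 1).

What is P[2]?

CFB decryption: P_i = C_i ⊕ E(K, C_{i−1}), with C_{0} = IV.
P[2]: E(K, 0xCE) = 0x17; 0xB1 ⊕ 0x17 = 0xA6.

P[2] = 0xA6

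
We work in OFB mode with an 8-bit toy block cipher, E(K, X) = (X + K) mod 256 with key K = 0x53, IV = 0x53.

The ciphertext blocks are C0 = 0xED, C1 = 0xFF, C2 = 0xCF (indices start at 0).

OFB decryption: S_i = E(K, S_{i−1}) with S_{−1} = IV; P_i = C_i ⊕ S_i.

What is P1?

P0: S = E(K, 0x53) = 0xA6; 0xED ⊕ 0xA6 = 0x4B.
P1: S = E(K, 0xA6) = 0xF9; 0xFF ⊕ 0xF9 = 0x06.

P1 = 0x06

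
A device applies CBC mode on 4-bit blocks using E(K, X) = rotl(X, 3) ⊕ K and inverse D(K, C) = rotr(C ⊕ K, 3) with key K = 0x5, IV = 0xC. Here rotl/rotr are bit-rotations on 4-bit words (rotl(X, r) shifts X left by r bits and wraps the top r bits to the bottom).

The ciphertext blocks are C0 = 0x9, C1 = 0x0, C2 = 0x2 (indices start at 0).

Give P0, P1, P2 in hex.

P0 = 0x5, P1 = 0x3, P2 = 0xE

CBC decryption: P_i = D(K, C_i) ⊕ C_{i−1}, with C_{−1} = IV.
P0: D(K, 0x9) = 0x9; 0x9 ⊕ 0xC = 0x5.
P1: D(K, 0x0) = 0xA; 0xA ⊕ 0x9 = 0x3.
P2: D(K, 0x2) = 0xE; 0xE ⊕ 0x0 = 0xE.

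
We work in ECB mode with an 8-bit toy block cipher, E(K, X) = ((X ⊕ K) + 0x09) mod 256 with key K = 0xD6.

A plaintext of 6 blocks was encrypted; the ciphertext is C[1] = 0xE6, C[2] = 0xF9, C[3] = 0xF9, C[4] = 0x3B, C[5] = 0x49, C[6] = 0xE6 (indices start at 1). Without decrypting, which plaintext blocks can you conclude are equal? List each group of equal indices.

ECB encrypts each block independently with the same key, so equal ciphertext blocks imply equal plaintext blocks.
C[1] = C[6] = 0xE6, so P[1] = P[6].
C[2] = C[3] = 0xF9, so P[2] = P[3].

P[1] = P[6]; P[2] = P[3]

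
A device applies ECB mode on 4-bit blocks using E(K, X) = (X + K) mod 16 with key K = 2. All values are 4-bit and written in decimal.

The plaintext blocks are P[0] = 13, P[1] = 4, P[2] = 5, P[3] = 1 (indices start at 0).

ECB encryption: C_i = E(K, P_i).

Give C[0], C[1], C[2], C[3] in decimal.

C[0] = 15, C[1] = 6, C[2] = 7, C[3] = 3

C[0]: E(K, 13) = 15.
C[1]: E(K, 4) = 6.
C[2]: E(K, 5) = 7.
C[3]: E(K, 1) = 3.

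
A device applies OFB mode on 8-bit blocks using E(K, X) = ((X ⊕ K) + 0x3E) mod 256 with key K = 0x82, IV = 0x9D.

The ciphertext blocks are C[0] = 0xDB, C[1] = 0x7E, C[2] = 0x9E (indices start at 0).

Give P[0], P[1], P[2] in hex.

OFB decryption: S_i = E(K, S_{i−1}) with S_{−1} = IV; P_i = C_i ⊕ S_i.
P[0]: S = E(K, 0x9D) = 0x5D; 0xDB ⊕ 0x5D = 0x86.
P[1]: S = E(K, 0x5D) = 0x1D; 0x7E ⊕ 0x1D = 0x63.
P[2]: S = E(K, 0x1D) = 0xDD; 0x9E ⊕ 0xDD = 0x43.

P[0] = 0x86, P[1] = 0x63, P[2] = 0x43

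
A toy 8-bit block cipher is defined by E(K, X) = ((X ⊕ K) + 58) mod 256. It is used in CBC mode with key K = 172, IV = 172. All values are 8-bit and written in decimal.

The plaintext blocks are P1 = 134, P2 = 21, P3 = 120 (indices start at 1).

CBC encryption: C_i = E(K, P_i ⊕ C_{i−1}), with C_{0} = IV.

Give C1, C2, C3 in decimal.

C1: P1 ⊕ 172 = 42; E(K, 42) = 192.
C2: P2 ⊕ 192 = 213; E(K, 213) = 179.
C3: P3 ⊕ 179 = 203; E(K, 203) = 161.

C1 = 192, C2 = 179, C3 = 161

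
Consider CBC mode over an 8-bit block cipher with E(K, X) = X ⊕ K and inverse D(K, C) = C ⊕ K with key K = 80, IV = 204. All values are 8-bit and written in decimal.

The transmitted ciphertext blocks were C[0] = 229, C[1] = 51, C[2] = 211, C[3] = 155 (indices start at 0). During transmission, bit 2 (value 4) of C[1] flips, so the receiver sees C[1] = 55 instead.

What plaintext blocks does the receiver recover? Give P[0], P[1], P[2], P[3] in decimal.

P[0] = 121, P[1] = 130, P[2] = 180, P[3] = 24

CBC decryption: P_i = D(K, C_i) ⊕ C_{i−1}, with C_{−1} = IV.
Only C[1] changed, to 55. In CBC, a change in C_i garbles P_i and flips the same bit in P_{i+1}. Decrypting the received ciphertext:
P[0]: D(K, 229) = 181; 181 ⊕ 204 = 121.
P[1]: D(K, 55) = 103; 103 ⊕ 229 = 130.
P[2]: D(K, 211) = 131; 131 ⊕ 55 = 180.
P[3]: D(K, 155) = 203; 203 ⊕ 211 = 24.
Blocks that differ from the original plaintext: P[1], P[2].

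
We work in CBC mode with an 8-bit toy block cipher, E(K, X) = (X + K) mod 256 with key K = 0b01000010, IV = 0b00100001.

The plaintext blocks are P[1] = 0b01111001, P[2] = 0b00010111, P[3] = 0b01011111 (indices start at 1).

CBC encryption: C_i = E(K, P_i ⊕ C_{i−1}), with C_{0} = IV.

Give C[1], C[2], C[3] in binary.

C[1]: P[1] ⊕ 0b00100001 = 0b01011000; E(K, 0b01011000) = 0b10011010.
C[2]: P[2] ⊕ 0b10011010 = 0b10001101; E(K, 0b10001101) = 0b11001111.
C[3]: P[3] ⊕ 0b11001111 = 0b10010000; E(K, 0b10010000) = 0b11010010.

C[1] = 0b10011010, C[2] = 0b11001111, C[3] = 0b11010010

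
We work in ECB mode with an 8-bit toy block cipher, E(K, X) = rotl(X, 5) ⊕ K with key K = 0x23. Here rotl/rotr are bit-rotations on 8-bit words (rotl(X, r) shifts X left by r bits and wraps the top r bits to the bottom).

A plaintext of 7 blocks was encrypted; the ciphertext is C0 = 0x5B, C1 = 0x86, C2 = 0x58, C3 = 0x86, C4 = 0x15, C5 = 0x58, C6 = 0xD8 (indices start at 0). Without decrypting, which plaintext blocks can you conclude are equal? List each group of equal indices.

P1 = P3; P2 = P5

ECB encrypts each block independently with the same key, so equal ciphertext blocks imply equal plaintext blocks.
C1 = C3 = 0x86, so P1 = P3.
C2 = C5 = 0x58, so P2 = P5.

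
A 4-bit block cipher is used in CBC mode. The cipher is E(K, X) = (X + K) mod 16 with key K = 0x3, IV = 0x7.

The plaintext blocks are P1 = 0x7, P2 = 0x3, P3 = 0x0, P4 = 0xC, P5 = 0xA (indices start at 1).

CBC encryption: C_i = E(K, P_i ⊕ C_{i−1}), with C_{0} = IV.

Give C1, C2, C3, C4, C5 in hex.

C1: P1 ⊕ 0x7 = 0x0; E(K, 0x0) = 0x3.
C2: P2 ⊕ 0x3 = 0x0; E(K, 0x0) = 0x3.
C3: P3 ⊕ 0x3 = 0x3; E(K, 0x3) = 0x6.
C4: P4 ⊕ 0x6 = 0xA; E(K, 0xA) = 0xD.
C5: P5 ⊕ 0xD = 0x7; E(K, 0x7) = 0xA.

C1 = 0x3, C2 = 0x3, C3 = 0x6, C4 = 0xD, C5 = 0xA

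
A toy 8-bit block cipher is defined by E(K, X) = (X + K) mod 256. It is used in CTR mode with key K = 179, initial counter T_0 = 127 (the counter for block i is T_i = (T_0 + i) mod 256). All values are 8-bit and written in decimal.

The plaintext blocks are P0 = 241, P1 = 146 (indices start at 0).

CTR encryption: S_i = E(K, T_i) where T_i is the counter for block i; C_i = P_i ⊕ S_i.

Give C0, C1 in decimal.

C0 = 195, C1 = 161

C0: T = 127, S = E(K, T) = 50; 241 ⊕ 50 = 195.
C1: T = 128, S = E(K, T) = 51; 146 ⊕ 51 = 161.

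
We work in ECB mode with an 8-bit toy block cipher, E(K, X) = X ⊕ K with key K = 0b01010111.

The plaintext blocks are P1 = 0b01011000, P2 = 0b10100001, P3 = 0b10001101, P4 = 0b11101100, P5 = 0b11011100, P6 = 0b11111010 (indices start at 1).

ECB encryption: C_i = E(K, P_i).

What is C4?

C4: E(K, 0b11101100) = 0b10111011.

C4 = 0b10111011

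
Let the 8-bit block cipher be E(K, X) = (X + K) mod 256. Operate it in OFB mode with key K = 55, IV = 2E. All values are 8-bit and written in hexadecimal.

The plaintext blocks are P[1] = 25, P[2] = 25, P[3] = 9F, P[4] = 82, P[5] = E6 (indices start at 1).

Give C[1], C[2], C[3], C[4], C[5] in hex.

OFB encryption: S_i = E(K, S_{i−1}) with S_{0} = IV; C_i = P_i ⊕ S_i.
C[1]: S = E(K, 2E) = 83; 25 ⊕ 83 = A6.
C[2]: S = E(K, 83) = D8; 25 ⊕ D8 = FD.
C[3]: S = E(K, D8) = 2D; 9F ⊕ 2D = B2.
C[4]: S = E(K, 2D) = 82; 82 ⊕ 82 = 00.
C[5]: S = E(K, 82) = D7; E6 ⊕ D7 = 31.

C[1] = A6, C[2] = FD, C[3] = B2, C[4] = 00, C[5] = 31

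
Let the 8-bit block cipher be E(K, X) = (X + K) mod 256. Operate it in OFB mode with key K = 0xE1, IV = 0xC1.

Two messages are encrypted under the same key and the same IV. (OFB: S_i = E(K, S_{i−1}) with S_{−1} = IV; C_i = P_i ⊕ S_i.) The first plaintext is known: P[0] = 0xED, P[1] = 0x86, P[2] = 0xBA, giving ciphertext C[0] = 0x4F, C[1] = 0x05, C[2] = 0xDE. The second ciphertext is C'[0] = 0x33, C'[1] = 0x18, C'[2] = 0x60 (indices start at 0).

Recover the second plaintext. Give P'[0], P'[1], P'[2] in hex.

P'[0] = 0x91, P'[1] = 0x9B, P'[2] = 0x04

In OFB with a reused IV, both messages share the same keystream S_i, so C_i ⊕ C'_i = P_i ⊕ P'_i and thus P'_i = P_i ⊕ C_i ⊕ C'_i.
P'[0]: 0xED ⊕ 0x4F ⊕ 0x33 = 0x91.
P'[1]: 0x86 ⊕ 0x05 ⊕ 0x18 = 0x9B.
P'[2]: 0xBA ⊕ 0xDE ⊕ 0x60 = 0x04.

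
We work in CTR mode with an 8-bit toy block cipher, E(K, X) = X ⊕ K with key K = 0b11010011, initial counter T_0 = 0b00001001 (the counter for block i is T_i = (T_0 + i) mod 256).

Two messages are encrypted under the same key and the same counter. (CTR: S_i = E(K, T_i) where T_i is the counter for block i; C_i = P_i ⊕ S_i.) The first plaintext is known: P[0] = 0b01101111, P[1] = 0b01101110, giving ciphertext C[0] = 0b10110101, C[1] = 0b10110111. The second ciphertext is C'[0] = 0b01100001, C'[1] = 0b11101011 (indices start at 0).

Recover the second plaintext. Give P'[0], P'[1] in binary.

In CTR with a reused counter, both messages share the same keystream S_i, so C_i ⊕ C'_i = P_i ⊕ P'_i and thus P'_i = P_i ⊕ C_i ⊕ C'_i.
P'[0]: 0b01101111 ⊕ 0b10110101 ⊕ 0b01100001 = 0b10111011.
P'[1]: 0b01101110 ⊕ 0b10110111 ⊕ 0b11101011 = 0b00110010.

P'[0] = 0b10111011, P'[1] = 0b00110010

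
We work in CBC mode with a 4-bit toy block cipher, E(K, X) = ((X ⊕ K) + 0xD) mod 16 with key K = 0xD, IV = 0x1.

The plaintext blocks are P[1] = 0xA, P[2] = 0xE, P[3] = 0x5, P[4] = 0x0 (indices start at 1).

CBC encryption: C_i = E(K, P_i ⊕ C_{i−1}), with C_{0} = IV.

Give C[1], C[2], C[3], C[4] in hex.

C[1]: P[1] ⊕ 0x1 = 0xB; E(K, 0xB) = 0x3.
C[2]: P[2] ⊕ 0x3 = 0xD; E(K, 0xD) = 0xD.
C[3]: P[3] ⊕ 0xD = 0x8; E(K, 0x8) = 0x2.
C[4]: P[4] ⊕ 0x2 = 0x2; E(K, 0x2) = 0xC.

C[1] = 0x3, C[2] = 0xD, C[3] = 0x2, C[4] = 0xC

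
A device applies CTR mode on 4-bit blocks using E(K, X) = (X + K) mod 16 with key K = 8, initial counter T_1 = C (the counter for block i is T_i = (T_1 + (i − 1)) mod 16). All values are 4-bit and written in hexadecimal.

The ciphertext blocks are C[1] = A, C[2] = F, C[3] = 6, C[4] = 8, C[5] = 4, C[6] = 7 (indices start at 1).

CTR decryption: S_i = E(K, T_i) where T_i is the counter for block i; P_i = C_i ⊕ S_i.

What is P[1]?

P[1] = E

P[1]: T = C, S = E(K, T) = 4; A ⊕ 4 = E.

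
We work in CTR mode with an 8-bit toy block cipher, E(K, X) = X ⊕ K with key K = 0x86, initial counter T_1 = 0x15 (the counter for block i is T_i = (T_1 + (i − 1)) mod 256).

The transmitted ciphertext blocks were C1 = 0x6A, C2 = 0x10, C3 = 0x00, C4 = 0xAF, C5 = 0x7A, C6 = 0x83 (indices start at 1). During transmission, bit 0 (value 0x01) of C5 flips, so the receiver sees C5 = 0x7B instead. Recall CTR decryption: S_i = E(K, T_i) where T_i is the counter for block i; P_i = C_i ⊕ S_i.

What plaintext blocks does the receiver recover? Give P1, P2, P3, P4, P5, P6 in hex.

P1 = 0xF9, P2 = 0x80, P3 = 0x91, P4 = 0x31, P5 = 0xE4, P6 = 0x1F

Only C5 changed, to 0x7B. In CTR, a change in C_i flips the same bit in P_i only; the keystream is unaffected. Decrypting the received ciphertext:
P1: T = 0x15, S = E(K, T) = 0x93; 0x6A ⊕ 0x93 = 0xF9.
P2: T = 0x16, S = E(K, T) = 0x90; 0x10 ⊕ 0x90 = 0x80.
P3: T = 0x17, S = E(K, T) = 0x91; 0x00 ⊕ 0x91 = 0x91.
P4: T = 0x18, S = E(K, T) = 0x9E; 0xAF ⊕ 0x9E = 0x31.
P5: T = 0x19, S = E(K, T) = 0x9F; 0x7B ⊕ 0x9F = 0xE4.
P6: T = 0x1A, S = E(K, T) = 0x9C; 0x83 ⊕ 0x9C = 0x1F.
Blocks that differ from the original plaintext: P5.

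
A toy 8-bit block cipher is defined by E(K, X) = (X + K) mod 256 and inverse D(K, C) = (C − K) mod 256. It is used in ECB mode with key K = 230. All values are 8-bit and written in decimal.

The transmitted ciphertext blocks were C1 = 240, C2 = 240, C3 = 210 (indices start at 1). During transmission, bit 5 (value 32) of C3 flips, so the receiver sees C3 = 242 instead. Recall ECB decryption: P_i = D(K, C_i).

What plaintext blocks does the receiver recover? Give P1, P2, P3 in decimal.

Only C3 changed, to 242. In ECB, a change in C_i affects only P_i. Decrypting the received ciphertext:
P1: D(K, 240) = 10.
P2: D(K, 240) = 10.
P3: D(K, 242) = 12.
Blocks that differ from the original plaintext: P3.

P1 = 10, P2 = 10, P3 = 12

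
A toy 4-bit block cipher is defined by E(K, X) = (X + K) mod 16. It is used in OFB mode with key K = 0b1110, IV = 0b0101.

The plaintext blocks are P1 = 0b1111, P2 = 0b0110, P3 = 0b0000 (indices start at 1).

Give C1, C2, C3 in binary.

C1 = 0b1100, C2 = 0b0111, C3 = 0b1111

OFB encryption: S_i = E(K, S_{i−1}) with S_{0} = IV; C_i = P_i ⊕ S_i.
C1: S = E(K, 0b0101) = 0b0011; 0b1111 ⊕ 0b0011 = 0b1100.
C2: S = E(K, 0b0011) = 0b0001; 0b0110 ⊕ 0b0001 = 0b0111.
C3: S = E(K, 0b0001) = 0b1111; 0b0000 ⊕ 0b1111 = 0b1111.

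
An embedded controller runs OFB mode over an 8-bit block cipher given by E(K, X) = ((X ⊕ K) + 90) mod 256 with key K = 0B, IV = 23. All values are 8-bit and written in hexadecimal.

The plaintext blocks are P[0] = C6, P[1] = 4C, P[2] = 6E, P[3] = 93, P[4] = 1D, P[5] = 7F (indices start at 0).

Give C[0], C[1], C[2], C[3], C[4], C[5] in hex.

OFB encryption: S_i = E(K, S_{i−1}) with S_{−1} = IV; C_i = P_i ⊕ S_i.
C[0]: S = E(K, 23) = B8; C6 ⊕ B8 = 7E.
C[1]: S = E(K, B8) = 43; 4C ⊕ 43 = 0F.
C[2]: S = E(K, 43) = D8; 6E ⊕ D8 = B6.
C[3]: S = E(K, D8) = 63; 93 ⊕ 63 = F0.
C[4]: S = E(K, 63) = F8; 1D ⊕ F8 = E5.
C[5]: S = E(K, F8) = 83; 7F ⊕ 83 = FC.

C[0] = 7E, C[1] = 0F, C[2] = B6, C[3] = F0, C[4] = E5, C[5] = FC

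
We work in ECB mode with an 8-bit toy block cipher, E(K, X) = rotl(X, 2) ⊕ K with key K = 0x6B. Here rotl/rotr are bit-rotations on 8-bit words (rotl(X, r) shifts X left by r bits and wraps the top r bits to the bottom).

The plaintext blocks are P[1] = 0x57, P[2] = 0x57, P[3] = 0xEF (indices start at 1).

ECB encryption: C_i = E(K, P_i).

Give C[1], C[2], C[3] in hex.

C[1] = 0x36, C[2] = 0x36, C[3] = 0xD4

C[1]: E(K, 0x57) = 0x36.
C[2]: E(K, 0x57) = 0x36.
C[3]: E(K, 0xEF) = 0xD4.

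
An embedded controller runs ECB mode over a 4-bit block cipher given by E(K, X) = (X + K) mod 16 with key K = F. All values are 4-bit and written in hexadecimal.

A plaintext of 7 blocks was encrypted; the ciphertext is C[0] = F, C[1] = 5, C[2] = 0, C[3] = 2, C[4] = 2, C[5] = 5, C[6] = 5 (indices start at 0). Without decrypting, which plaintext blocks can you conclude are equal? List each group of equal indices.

P[1] = P[5] = P[6]; P[3] = P[4]

ECB encrypts each block independently with the same key, so equal ciphertext blocks imply equal plaintext blocks.
C[1] = C[5] = C[6] = 5, so P[1] = P[5] = P[6].
C[3] = C[4] = 2, so P[3] = P[4].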